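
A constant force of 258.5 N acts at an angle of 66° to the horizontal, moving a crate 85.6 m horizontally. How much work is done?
W = F·d·cosθ = (258.5)(85.6)cos(66°) = 9000 J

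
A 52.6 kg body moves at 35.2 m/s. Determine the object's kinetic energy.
KE = ½mv² = ½(52.6)(35.2)² = 32590 J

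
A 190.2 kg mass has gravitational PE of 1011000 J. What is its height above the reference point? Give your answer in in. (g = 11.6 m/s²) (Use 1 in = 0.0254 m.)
h = PE/(mg) = 1011000/(190.2·11.6) = 458.229 m = 18040 in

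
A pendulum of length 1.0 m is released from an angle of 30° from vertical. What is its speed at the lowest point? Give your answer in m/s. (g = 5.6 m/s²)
h = L(1 − cosθ) = 1.0(1 − cos30°) = 0.133975 m
v = √(2gh) = √(2·5.6·0.133975) = 1.225 m/s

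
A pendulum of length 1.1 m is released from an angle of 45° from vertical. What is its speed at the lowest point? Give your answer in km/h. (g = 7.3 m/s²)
h = L(1 − cosθ) = 1.1(1 − cos45°) = 0.322183 m
v = √(2gh) = √(2·7.3·0.322183) = 2.16884 m/s = 7.808 km/h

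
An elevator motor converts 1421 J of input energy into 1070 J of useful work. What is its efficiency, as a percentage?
η = W_out/W_in = 1070/1421 = 75.3%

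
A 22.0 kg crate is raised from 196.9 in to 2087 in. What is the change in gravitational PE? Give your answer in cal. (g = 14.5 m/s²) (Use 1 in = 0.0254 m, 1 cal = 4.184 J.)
Convert to SI: m = 22.0 kg, Δh = 48.0085 m
ΔPE = mgΔh = (22.0)(14.5)(48.0085) = 15314.7 J = 3660 cal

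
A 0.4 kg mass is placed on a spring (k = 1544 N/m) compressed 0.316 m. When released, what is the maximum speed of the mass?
½kx² = ½mv² ⇒ v = x√(k/m) = (0.316)√(1544/0.4) = 19.63 m/s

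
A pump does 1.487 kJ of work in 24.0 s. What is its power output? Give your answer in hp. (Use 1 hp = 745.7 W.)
Convert to SI: W = 1487.0 J, t = 24.0 s
P = W/t = 1487.0/24.0 = 61.9583 W = 0.08309 hp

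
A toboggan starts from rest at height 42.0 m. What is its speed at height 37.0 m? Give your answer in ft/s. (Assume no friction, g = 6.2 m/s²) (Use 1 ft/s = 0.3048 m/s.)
mgh₁ = mgh₂ + ½mv² ⇒ v = √(2g(h₁−h₂)) = √(2·6.2·5.0) = 7.87401 m/s = 25.83 ft/s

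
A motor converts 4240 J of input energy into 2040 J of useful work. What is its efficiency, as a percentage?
η = W_out/W_in = 2040/4240 = 48.11%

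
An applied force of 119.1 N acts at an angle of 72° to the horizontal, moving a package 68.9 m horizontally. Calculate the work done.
W = F·d·cosθ = (119.1)(68.9)cos(72°) = 2536 J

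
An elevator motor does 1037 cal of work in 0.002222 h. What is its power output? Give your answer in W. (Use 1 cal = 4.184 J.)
Convert to SI: W = 4338.81 J, t = 7.9992 s
P = W/t = 4338.81/7.9992 = 542.4 W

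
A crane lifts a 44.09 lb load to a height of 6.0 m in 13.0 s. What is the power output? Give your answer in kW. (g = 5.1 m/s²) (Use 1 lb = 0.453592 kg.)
Convert to SI: m = 19.9989 kg, h = 6.0 m, t = 13.0 s
P = mgh/t = (19.9989)(5.1)(6.0)/13.0 = 47.0743 W = 0.04707 kW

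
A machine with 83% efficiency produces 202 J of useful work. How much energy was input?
W_in = W_out/η = 202/0.83 = 243.4 J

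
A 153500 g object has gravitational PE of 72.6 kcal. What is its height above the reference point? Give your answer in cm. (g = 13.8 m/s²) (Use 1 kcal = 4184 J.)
Convert to SI: m = 153.5 kg, PE = 303758 J
h = PE/(mg) = 303758/(153.5·13.8) = 143.397 m = 14340 cm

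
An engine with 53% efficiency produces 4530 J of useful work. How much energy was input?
W_in = W_out/η = 4530/0.53 = 8547 J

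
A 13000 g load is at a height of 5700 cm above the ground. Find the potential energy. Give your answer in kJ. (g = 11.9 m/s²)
Convert to SI: m = 13.0 kg, h = 57.0 m
PE = mgh = (13.0)(11.9)(57.0) = 8817.9 J = 8.818 kJ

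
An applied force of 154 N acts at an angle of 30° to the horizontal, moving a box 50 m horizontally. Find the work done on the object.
W = F·d·cosθ = (154)(50)cos(30°) = 6668 J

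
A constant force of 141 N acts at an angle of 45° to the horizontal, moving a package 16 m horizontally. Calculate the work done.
W = F·d·cosθ = (141)(16)cos(45°) = 1595 J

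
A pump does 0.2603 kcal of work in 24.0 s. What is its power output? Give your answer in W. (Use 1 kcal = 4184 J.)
Convert to SI: W = 1089.1 J, t = 24.0 s
P = W/t = 1089.1/24.0 = 45.38 W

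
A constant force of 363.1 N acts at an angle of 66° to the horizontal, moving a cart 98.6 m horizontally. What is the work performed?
W = F·d·cosθ = (363.1)(98.6)cos(66°) = 14560 J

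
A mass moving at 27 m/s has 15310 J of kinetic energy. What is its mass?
m = 2·KE/v² = 2·15310/(27)² = 42.0 kg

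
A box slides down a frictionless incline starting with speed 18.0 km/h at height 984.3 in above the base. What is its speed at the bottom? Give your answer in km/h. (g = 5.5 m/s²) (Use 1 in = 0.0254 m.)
Convert to SI: v₀ = 5.0 m/s, h = 25.0012 m
½mv₀² + mgh = ½mv² ⇒ v = √(v₀² + 2gh) = √(5.0² + 2·5.5·25.0012) = 17.3209 m/s = 62.36 km/h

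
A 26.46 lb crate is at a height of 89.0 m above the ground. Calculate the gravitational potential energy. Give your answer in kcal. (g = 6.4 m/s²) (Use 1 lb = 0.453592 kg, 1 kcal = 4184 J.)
Convert to SI: m = 12.002 kg, h = 89.0 m
PE = mgh = (12.002)(6.4)(89.0) = 6836.36 J = 1.634 kcal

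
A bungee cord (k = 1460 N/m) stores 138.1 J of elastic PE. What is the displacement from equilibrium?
x = √(2·PE/k) = √(2·138.1/1460) = 0.4349 m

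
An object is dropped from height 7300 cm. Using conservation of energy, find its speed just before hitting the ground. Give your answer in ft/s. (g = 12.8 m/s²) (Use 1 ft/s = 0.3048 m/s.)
Convert to SI: h = 73.0 m
mgh = ½mv² ⇒ v = √(2gh) = √(2·12.8·73.0) = 43.2296 m/s = 141.8 ft/s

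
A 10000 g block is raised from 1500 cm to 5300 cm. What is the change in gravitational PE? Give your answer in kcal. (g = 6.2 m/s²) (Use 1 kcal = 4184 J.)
Convert to SI: m = 10.0 kg, Δh = 38.0 m
ΔPE = mgΔh = (10.0)(6.2)(38.0) = 2356.0 J = 0.5631 kcal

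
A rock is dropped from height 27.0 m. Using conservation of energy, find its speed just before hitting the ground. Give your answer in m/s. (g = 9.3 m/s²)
mgh = ½mv² ⇒ v = √(2gh) = √(2·9.3·27.0) = 22.41 m/s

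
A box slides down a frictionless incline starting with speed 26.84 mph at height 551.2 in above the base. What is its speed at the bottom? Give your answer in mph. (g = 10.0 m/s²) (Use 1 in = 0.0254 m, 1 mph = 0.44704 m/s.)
Convert to SI: v₀ = 11.9986 m/s, h = 14.0005 m
½mv₀² + mgh = ½mv² ⇒ v = √(v₀² + 2gh) = √(11.9986² + 2·10.0·14.0005) = 20.5907 m/s = 46.06 mph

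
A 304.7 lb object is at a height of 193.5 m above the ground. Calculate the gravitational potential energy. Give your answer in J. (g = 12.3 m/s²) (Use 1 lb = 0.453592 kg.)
Convert to SI: m = 138.209 kg, h = 193.5 m
PE = mgh = (138.209)(12.3)(193.5) = 328900 J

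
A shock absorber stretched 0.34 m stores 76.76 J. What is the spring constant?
k = 2·PE/x² = 2·76.76/(0.34)² = 1328 N/m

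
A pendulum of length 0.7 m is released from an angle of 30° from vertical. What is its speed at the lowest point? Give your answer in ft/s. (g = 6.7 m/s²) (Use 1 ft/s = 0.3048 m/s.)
h = L(1 − cosθ) = 0.7(1 − cos30°) = 0.0937822 m
v = √(2gh) = √(2·6.7·0.0937822) = 1.12102 m/s = 3.678 ft/s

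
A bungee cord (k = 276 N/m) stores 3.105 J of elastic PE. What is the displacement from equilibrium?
x = √(2·PE/k) = √(2·3.105/276) = 0.15 m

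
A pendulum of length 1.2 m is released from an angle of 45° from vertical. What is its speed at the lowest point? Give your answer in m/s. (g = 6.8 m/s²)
h = L(1 − cosθ) = 1.2(1 − cos45°) = 0.351472 m
v = √(2gh) = √(2·6.8·0.351472) = 2.186 m/s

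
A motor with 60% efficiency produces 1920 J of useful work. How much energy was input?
W_in = W_out/η = 1920/0.6 = 3200 J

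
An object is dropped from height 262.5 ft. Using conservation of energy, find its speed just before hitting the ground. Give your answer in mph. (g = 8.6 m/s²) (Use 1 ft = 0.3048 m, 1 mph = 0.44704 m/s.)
Convert to SI: h = 80.01 m
mgh = ½mv² ⇒ v = √(2gh) = √(2·8.6·80.01) = 37.0968 m/s = 82.98 mph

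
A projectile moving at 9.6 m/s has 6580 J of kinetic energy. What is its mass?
m = 2·KE/v² = 2·6580/(9.6)² = 142.8 kg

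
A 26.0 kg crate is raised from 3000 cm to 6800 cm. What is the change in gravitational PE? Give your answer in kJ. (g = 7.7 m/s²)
Convert to SI: m = 26.0 kg, Δh = 38.0 m
ΔPE = mgΔh = (26.0)(7.7)(38.0) = 7607.6 J = 7.608 kJ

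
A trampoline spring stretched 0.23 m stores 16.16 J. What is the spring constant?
k = 2·PE/x² = 2·16.16/(0.23)² = 611.0 N/m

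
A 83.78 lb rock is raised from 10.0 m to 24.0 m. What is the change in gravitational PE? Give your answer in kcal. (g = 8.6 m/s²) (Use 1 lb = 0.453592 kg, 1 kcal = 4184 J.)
Convert to SI: m = 38.0019 kg, Δh = 14.0 m
ΔPE = mgΔh = (38.0019)(8.6)(14.0) = 4575.43 J = 1.094 kcal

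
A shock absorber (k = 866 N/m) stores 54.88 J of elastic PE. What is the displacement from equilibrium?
x = √(2·PE/k) = √(2·54.88/866) = 0.356 m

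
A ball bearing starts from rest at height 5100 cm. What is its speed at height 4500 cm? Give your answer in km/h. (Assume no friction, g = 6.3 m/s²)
Convert to SI: h₁−h₂ = 6.0 m
mgh₁ = mgh₂ + ½mv² ⇒ v = √(2g(h₁−h₂)) = √(2·6.3·6.0) = 8.69483 m/s = 31.3 km/h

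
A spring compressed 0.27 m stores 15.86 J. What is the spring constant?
k = 2·PE/x² = 2·15.86/(0.27)² = 435.1 N/m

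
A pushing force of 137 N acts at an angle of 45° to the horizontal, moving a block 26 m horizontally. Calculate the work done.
W = F·d·cosθ = (137)(26)cos(45°) = 2519 J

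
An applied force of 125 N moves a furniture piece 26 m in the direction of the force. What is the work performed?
W = F·d = (125)(26) = 3250 J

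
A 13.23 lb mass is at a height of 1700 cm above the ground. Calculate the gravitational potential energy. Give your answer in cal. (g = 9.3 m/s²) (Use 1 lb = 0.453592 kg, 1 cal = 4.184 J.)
Convert to SI: m = 6.00102 kg, h = 17.0 m
PE = mgh = (6.00102)(9.3)(17.0) = 948.762 J = 226.8 cal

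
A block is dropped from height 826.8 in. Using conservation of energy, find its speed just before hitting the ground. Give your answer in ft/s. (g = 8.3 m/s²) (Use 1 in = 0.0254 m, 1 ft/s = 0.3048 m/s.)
Convert to SI: h = 21.0007 m
mgh = ½mv² ⇒ v = √(2gh) = √(2·8.3·21.0007) = 18.6712 m/s = 61.26 ft/s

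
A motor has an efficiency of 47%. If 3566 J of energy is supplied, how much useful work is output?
W_out = η·W_in = 0.47·3566 = 1676.02 J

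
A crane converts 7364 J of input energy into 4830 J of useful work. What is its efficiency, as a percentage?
η = W_out/W_in = 4830/7364 = 65.59%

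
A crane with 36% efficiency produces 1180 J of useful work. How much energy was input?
W_in = W_out/η = 1180/0.36 = 3278 J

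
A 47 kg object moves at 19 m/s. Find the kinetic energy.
KE = ½mv² = ½(47)(19)² = 8483.5 J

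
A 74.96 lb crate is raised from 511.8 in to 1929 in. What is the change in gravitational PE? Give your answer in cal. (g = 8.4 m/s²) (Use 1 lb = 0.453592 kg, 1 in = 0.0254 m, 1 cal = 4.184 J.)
Convert to SI: m = 34.0013 kg, Δh = 35.9969 m
ΔPE = mgΔh = (34.0013)(8.4)(35.9969) = 10281.1 J = 2457 cal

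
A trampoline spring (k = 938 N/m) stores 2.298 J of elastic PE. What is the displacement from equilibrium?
x = √(2·PE/k) = √(2·2.298/938) = 0.07 m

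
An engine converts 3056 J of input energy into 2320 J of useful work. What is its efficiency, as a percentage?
η = W_out/W_in = 2320/3056 = 75.92%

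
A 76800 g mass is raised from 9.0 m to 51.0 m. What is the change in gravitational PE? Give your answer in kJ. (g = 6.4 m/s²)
Convert to SI: m = 76.8 kg, Δh = 42.0 m
ΔPE = mgΔh = (76.8)(6.4)(42.0) = 20643.8 J = 20.64 kJ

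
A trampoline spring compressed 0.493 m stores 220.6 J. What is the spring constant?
k = 2·PE/x² = 2·220.6/(0.493)² = 1815 N/m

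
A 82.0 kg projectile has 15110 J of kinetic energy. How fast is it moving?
v = √(2·KE/m) = √(2·15110/82.0) = 19.2 m/s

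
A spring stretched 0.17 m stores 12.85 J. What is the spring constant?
k = 2·PE/x² = 2·12.85/(0.17)² = 889.3 N/m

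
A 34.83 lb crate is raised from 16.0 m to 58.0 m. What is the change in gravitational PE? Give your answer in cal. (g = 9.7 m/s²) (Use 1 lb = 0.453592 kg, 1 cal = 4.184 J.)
Convert to SI: m = 15.7986 kg, Δh = 42.0 m
ΔPE = mgΔh = (15.7986)(9.7)(42.0) = 6436.35 J = 1538 cal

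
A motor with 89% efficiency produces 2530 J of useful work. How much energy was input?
W_in = W_out/η = 2530/0.89 = 2843 J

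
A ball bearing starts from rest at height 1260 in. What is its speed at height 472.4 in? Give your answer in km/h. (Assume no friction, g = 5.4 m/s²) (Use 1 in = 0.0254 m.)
Convert to SI: h₁−h₂ = 20.005 m
mgh₁ = mgh₂ + ½mv² ⇒ v = √(2g(h₁−h₂)) = √(2·5.4·20.005) = 14.6988 m/s = 52.92 km/h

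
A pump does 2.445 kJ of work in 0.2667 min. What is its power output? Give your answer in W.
Convert to SI: W = 2445.0 J, t = 16.002 s
P = W/t = 2445.0/16.002 = 152.8 W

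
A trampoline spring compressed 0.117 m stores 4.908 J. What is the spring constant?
k = 2·PE/x² = 2·4.908/(0.117)² = 717.1 N/m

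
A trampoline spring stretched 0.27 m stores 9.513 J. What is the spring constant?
k = 2·PE/x² = 2·9.513/(0.27)² = 261.0 N/m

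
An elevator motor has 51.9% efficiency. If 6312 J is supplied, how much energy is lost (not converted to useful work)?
W_lost = W_in(1 − η) = 6312·(1 − 0.519) = 3036 J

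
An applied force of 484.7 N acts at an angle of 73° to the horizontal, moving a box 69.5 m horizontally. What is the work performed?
W = F·d·cosθ = (484.7)(69.5)cos(73°) = 9849 J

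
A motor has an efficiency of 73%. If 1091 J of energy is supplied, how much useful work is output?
W_out = η·W_in = 0.73·1091 = 796.43 J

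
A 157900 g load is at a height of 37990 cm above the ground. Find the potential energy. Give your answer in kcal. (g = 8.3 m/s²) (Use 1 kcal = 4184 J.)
Convert to SI: m = 157.9 kg, h = 379.9 m
PE = mgh = (157.9)(8.3)(379.9) = 497886 J = 119.0 kcal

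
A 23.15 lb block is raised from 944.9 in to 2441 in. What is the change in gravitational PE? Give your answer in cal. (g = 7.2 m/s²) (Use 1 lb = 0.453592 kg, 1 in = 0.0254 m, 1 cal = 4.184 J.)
Convert to SI: m = 10.5007 kg, Δh = 38.0009 m
ΔPE = mgΔh = (10.5007)(7.2)(38.0009) = 2873.05 J = 686.7 cal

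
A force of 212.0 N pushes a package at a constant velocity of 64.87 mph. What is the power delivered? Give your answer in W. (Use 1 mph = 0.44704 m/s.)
Convert to SI: F = 212.0 N, v = 28.9995 m/s
P = Fv = (212.0)(28.9995) = 6148 W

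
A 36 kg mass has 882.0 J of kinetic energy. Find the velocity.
v = √(2·KE/m) = √(2·882.0/36) = 7.0 m/s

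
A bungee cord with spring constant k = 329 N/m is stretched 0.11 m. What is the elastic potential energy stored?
PE = ½kx² = ½(329)(0.11)² = 1.99 J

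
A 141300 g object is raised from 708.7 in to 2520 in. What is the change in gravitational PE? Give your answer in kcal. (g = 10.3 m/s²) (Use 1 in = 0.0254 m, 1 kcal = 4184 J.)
Convert to SI: m = 141.3 kg, Δh = 46.007 m
ΔPE = mgΔh = (141.3)(10.3)(46.007) = 66958.2 J = 16.0 kcal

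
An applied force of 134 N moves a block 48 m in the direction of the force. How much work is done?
W = F·d = (134)(48) = 6432 J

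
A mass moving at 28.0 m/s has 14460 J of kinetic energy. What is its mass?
m = 2·KE/v² = 2·14460/(28.0)² = 36.89 kg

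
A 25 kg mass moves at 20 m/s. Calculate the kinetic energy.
KE = ½mv² = ½(25)(20)² = 5000.0 J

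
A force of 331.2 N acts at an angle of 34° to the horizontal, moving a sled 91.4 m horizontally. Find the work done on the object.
W = F·d·cosθ = (331.2)(91.4)cos(34°) = 25100 J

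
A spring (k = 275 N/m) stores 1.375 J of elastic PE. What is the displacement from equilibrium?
x = √(2·PE/k) = √(2·1.375/275) = 0.1 m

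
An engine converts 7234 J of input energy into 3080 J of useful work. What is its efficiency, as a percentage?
η = W_out/W_in = 3080/7234 = 42.58%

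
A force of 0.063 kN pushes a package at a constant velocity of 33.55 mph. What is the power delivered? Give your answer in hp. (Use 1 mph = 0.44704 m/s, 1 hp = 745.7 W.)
Convert to SI: F = 63.0 N, v = 14.9982 m/s
P = Fv = (63.0)(14.9982) = 944.886 W = 1.267 hp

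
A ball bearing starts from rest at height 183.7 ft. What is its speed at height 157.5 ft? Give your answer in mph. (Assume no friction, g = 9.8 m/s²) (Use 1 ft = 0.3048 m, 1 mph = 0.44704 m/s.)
Convert to SI: h₁−h₂ = 7.98576 m
mgh₁ = mgh₂ + ½mv² ⇒ v = √(2g(h₁−h₂)) = √(2·9.8·7.98576) = 12.5108 m/s = 27.99 mph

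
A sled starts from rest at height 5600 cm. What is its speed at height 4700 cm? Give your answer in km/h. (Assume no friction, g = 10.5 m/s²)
Convert to SI: h₁−h₂ = 9.0 m
mgh₁ = mgh₂ + ½mv² ⇒ v = √(2g(h₁−h₂)) = √(2·10.5·9.0) = 13.7477 m/s = 49.49 km/h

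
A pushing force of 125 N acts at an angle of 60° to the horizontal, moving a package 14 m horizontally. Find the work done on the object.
W = F·d·cosθ = (125)(14)cos(60°) = 875.0 J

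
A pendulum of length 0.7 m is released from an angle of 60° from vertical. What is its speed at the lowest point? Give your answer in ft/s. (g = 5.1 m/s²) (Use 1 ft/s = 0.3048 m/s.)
h = L(1 − cosθ) = 0.7(1 − cos60°) = 0.35 m
v = √(2gh) = √(2·5.1·0.35) = 1.88944 m/s = 6.199 ft/s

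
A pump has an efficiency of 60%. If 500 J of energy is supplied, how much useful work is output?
W_out = η·W_in = 0.6·500 = 300.0 J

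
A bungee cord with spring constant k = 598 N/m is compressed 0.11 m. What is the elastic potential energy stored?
PE = ½kx² = ½(598)(0.11)² = 3.618 J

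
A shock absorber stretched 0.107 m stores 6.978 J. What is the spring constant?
k = 2·PE/x² = 2·6.978/(0.107)² = 1219 N/m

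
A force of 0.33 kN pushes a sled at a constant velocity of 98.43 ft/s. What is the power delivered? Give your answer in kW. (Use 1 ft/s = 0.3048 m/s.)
Convert to SI: F = 330.0 N, v = 30.0015 m/s
P = Fv = (330.0)(30.0015) = 9900.48 W = 9.9 kW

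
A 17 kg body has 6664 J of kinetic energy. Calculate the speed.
v = √(2·KE/m) = √(2·6664/17) = 28.0 m/s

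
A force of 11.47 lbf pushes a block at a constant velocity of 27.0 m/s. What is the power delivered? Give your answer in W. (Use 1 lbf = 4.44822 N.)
Convert to SI: F = 51.0211 N, v = 27.0 m/s
P = Fv = (51.0211)(27.0) = 1378 W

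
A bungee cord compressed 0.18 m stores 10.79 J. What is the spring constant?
k = 2·PE/x² = 2·10.79/(0.18)² = 666.0 N/m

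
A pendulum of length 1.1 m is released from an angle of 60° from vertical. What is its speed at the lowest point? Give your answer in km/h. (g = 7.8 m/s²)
h = L(1 − cosθ) = 1.1(1 − cos60°) = 0.55 m
v = √(2gh) = √(2·7.8·0.55) = 2.92916 m/s = 10.54 km/h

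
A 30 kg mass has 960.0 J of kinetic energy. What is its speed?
v = √(2·KE/m) = √(2·960.0/30) = 8.0 m/s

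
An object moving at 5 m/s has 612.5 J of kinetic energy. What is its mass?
m = 2·KE/v² = 2·612.5/(5)² = 49.0 kg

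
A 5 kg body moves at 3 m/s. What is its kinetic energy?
KE = ½mv² = ½(5)(3)² = 22.5 J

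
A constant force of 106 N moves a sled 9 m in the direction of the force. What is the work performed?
W = F·d = (106)(9) = 954.0 J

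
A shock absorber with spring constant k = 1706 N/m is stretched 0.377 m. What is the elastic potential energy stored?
PE = ½kx² = ½(1706)(0.377)² = 121.2 J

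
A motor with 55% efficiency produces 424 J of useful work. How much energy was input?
W_in = W_out/η = 424/0.55 = 770.9 J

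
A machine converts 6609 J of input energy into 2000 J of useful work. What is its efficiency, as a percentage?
η = W_out/W_in = 2000/6609 = 30.26%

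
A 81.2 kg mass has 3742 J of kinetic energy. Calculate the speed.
v = √(2·KE/m) = √(2·3742/81.2) = 9.6 m/s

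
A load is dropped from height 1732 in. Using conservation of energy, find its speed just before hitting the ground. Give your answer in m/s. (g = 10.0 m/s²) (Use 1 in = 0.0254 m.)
Convert to SI: h = 43.9928 m
mgh = ½mv² ⇒ v = √(2gh) = √(2·10.0·43.9928) = 29.66 m/s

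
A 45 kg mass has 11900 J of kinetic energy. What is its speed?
v = √(2·KE/m) = √(2·11900/45) = 23.0 m/s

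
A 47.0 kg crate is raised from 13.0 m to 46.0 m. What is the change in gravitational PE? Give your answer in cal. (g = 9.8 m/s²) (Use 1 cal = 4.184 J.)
ΔPE = mgΔh = (47.0)(9.8)(33.0) = 15199.8 J = 3633 cal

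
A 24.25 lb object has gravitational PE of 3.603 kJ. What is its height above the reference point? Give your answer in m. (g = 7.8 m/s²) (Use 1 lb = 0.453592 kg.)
Convert to SI: m = 10.9996 kg, PE = 3603.0 J
h = PE/(mg) = 3603.0/(10.9996·7.8) = 41.99 m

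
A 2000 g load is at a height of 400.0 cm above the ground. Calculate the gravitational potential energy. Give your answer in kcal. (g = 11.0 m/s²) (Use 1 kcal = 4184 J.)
Convert to SI: m = 2.0 kg, h = 4.0 m
PE = mgh = (2.0)(11.0)(4.0) = 88.0 J = 0.02103 kcal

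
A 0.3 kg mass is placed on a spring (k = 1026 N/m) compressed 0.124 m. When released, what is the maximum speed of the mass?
½kx² = ½mv² ⇒ v = x√(k/m) = (0.124)√(1026/0.3) = 7.252 m/s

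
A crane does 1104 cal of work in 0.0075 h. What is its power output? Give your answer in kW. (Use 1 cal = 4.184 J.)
Convert to SI: W = 4619.14 J, t = 27.0 s
P = W/t = 4619.14/27.0 = 171.079 W = 0.1711 kW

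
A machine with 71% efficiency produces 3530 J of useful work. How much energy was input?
W_in = W_out/η = 3530/0.71 = 4972 J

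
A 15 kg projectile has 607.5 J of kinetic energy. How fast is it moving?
v = √(2·KE/m) = √(2·607.5/15) = 9.0 m/s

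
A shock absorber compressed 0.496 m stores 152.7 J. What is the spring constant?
k = 2·PE/x² = 2·152.7/(0.496)² = 1241 N/m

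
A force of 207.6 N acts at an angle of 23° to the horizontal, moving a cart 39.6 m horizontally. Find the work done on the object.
W = F·d·cosθ = (207.6)(39.6)cos(23°) = 7567 J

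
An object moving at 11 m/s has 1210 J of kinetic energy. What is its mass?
m = 2·KE/v² = 2·1210/(11)² = 20.0 kg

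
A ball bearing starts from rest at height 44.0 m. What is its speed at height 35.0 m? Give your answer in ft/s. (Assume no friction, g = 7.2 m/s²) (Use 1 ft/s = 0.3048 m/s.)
mgh₁ = mgh₂ + ½mv² ⇒ v = √(2g(h₁−h₂)) = √(2·7.2·9.0) = 11.3842 m/s = 37.35 ft/s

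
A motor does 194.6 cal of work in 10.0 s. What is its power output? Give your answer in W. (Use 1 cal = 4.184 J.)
Convert to SI: W = 814.206 J, t = 10.0 s
P = W/t = 814.206/10.0 = 81.42 W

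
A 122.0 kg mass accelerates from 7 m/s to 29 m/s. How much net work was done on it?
W = ΔKE = ½m(v₂² − v₁²) = ½(122.0)(29² − 7²) = 48312.0 J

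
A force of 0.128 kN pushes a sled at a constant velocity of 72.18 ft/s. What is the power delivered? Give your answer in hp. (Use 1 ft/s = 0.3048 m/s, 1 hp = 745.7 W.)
Convert to SI: F = 128.0 N, v = 22.0005 m/s
P = Fv = (128.0)(22.0005) = 2816.06 W = 3.776 hp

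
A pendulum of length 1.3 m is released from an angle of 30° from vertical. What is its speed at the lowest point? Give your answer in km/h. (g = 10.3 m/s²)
h = L(1 − cosθ) = 1.3(1 − cos30°) = 0.174167 m
v = √(2gh) = √(2·10.3·0.174167) = 1.89416 m/s = 6.819 km/h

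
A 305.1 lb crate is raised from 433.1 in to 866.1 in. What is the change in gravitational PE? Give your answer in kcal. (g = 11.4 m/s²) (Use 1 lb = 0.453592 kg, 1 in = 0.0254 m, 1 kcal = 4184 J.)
Convert to SI: m = 138.391 kg, Δh = 10.9982 m
ΔPE = mgΔh = (138.391)(11.4)(10.9982) = 17351.4 J = 4.147 kcal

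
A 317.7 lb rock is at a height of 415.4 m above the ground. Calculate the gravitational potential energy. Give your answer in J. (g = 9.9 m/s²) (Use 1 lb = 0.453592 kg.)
Convert to SI: m = 144.106 kg, h = 415.4 m
PE = mgh = (144.106)(9.9)(415.4) = 592600 J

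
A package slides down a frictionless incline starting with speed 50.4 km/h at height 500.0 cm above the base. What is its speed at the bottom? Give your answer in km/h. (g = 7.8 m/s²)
Convert to SI: v₀ = 14.0 m/s, h = 5.0 m
½mv₀² + mgh = ½mv² ⇒ v = √(v₀² + 2gh) = √(14.0² + 2·7.8·5.0) = 16.5529 m/s = 59.59 km/h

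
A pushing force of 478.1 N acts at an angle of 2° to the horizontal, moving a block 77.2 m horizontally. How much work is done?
W = F·d·cosθ = (478.1)(77.2)cos(2°) = 36890 J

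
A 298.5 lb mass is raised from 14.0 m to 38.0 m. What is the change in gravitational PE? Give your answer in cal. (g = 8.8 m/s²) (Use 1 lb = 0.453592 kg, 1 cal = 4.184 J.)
Convert to SI: m = 135.397 kg, Δh = 24.0 m
ΔPE = mgΔh = (135.397)(8.8)(24.0) = 28595.9 J = 6835 cal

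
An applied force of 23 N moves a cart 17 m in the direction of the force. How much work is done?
W = F·d = (23)(17) = 391.0 J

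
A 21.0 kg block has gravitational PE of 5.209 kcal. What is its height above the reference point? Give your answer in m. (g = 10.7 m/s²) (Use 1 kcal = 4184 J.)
Convert to SI: m = 21.0 kg, PE = 21794.5 J
h = PE/(mg) = 21794.5/(21.0·10.7) = 96.99 m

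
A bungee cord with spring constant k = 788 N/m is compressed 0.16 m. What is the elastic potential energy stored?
PE = ½kx² = ½(788)(0.16)² = 10.09 J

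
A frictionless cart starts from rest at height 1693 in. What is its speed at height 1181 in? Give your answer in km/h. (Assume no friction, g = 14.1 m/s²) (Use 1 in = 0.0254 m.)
Convert to SI: h₁−h₂ = 13.0048 m
mgh₁ = mgh₂ + ½mv² ⇒ v = √(2g(h₁−h₂)) = √(2·14.1·13.0048) = 19.1503 m/s = 68.94 km/h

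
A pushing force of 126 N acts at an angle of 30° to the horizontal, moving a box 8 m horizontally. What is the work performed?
W = F·d·cosθ = (126)(8)cos(30°) = 873.0 J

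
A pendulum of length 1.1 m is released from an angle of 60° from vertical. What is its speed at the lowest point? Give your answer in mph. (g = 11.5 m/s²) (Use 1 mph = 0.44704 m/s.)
h = L(1 − cosθ) = 1.1(1 − cos60°) = 0.55 m
v = √(2gh) = √(2·11.5·0.55) = 3.55668 m/s = 7.956 mph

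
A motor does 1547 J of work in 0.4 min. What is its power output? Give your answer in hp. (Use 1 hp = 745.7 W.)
Convert to SI: W = 1547.0 J, t = 24.0 s
P = W/t = 1547.0/24.0 = 64.4583 W = 0.08644 hp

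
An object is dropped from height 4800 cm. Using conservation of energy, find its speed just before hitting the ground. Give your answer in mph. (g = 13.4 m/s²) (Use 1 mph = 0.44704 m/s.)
Convert to SI: h = 48.0 m
mgh = ½mv² ⇒ v = √(2gh) = √(2·13.4·48.0) = 35.8664 m/s = 80.23 mph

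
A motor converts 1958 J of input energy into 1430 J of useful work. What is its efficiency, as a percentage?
η = W_out/W_in = 1430/1958 = 73.03%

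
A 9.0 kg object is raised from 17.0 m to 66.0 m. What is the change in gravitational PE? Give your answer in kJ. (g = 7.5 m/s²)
ΔPE = mgΔh = (9.0)(7.5)(49.0) = 3307.5 J = 3.308 kJ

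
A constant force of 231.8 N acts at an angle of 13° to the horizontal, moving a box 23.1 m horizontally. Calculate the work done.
W = F·d·cosθ = (231.8)(23.1)cos(13°) = 5217 J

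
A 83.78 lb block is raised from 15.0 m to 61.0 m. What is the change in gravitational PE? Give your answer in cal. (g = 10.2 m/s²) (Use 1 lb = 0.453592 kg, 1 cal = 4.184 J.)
Convert to SI: m = 38.0019 kg, Δh = 46.0 m
ΔPE = mgΔh = (38.0019)(10.2)(46.0) = 17830.5 J = 4262 cal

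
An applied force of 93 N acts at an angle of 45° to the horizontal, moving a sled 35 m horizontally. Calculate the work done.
W = F·d·cosθ = (93)(35)cos(45°) = 2302 J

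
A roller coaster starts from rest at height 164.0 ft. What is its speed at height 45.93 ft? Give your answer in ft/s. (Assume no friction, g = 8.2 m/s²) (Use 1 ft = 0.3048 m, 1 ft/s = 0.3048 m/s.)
Convert to SI: h₁−h₂ = 35.9877 m
mgh₁ = mgh₂ + ½mv² ⇒ v = √(2g(h₁−h₂)) = √(2·8.2·35.9877) = 24.294 m/s = 79.7 ft/s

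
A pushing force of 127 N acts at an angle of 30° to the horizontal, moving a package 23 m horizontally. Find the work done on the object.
W = F·d·cosθ = (127)(23)cos(30°) = 2530 J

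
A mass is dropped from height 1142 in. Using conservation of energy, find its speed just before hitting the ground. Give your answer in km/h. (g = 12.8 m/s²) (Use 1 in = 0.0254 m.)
Convert to SI: h = 29.0068 m
mgh = ½mv² ⇒ v = √(2gh) = √(2·12.8·29.0068) = 27.2502 m/s = 98.1 km/h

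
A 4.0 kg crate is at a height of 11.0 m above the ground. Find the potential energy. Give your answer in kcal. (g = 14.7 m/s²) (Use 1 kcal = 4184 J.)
PE = mgh = (4.0)(14.7)(11.0) = 646.8 J = 0.1546 kcal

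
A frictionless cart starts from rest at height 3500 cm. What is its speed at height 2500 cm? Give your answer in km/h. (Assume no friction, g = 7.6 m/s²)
Convert to SI: h₁−h₂ = 10.0 m
mgh₁ = mgh₂ + ½mv² ⇒ v = √(2g(h₁−h₂)) = √(2·7.6·10.0) = 12.3288 m/s = 44.38 km/h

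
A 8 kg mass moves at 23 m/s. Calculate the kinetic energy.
KE = ½mv² = ½(8)(23)² = 2116.0 J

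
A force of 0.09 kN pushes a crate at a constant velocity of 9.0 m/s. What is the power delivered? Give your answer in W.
Convert to SI: F = 90.0 N, v = 9.0 m/s
P = Fv = (90.0)(9.0) = 810.0 W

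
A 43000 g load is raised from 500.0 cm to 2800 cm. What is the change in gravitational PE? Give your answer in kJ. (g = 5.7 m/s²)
Convert to SI: m = 43.0 kg, Δh = 23.0 m
ΔPE = mgΔh = (43.0)(5.7)(23.0) = 5637.3 J = 5.637 kJ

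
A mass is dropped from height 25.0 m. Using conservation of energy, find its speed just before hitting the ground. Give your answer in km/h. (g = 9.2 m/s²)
mgh = ½mv² ⇒ v = √(2gh) = √(2·9.2·25.0) = 21.4476 m/s = 77.21 km/h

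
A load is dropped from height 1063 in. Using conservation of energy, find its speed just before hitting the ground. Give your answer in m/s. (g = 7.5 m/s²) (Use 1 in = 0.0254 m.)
Convert to SI: h = 27.0002 m
mgh = ½mv² ⇒ v = √(2gh) = √(2·7.5·27.0002) = 20.12 m/s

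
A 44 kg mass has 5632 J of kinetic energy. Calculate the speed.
v = √(2·KE/m) = √(2·5632/44) = 16.0 m/s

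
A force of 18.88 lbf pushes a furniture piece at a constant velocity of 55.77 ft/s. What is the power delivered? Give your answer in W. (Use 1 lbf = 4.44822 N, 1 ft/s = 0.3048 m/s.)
Convert to SI: F = 83.9824 N, v = 16.9987 m/s
P = Fv = (83.9824)(16.9987) = 1428 W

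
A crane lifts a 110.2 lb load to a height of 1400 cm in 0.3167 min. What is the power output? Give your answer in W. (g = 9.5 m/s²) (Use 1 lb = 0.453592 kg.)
Convert to SI: m = 49.9858 kg, h = 14.0 m, t = 19.002 s
P = mgh/t = (49.9858)(9.5)(14.0)/19.002 = 349.9 W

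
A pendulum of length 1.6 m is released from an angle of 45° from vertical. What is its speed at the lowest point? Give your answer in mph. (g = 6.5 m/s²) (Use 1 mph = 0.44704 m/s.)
h = L(1 − cosθ) = 1.6(1 − cos45°) = 0.468629 m
v = √(2gh) = √(2·6.5·0.468629) = 2.46823 m/s = 5.521 mph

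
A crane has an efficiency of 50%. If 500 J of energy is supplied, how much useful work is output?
W_out = η·W_in = 0.5·500 = 250.0 J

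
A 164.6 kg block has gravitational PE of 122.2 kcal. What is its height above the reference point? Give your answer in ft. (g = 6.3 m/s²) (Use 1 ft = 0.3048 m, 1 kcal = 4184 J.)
Convert to SI: m = 164.6 kg, PE = 511285 J
h = PE/(mg) = 511285/(164.6·6.3) = 493.052 m = 1618 ft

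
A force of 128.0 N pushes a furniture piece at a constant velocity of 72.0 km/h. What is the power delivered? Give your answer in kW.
Convert to SI: F = 128.0 N, v = 20.0 m/s
P = Fv = (128.0)(20.0) = 2560.0 W = 2.56 kW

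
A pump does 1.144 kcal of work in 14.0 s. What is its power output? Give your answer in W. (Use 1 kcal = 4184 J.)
Convert to SI: W = 4786.5 J, t = 14.0 s
P = W/t = 4786.5/14.0 = 341.9 W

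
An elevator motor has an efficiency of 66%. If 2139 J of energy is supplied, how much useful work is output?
W_out = η·W_in = 0.66·2139 = 1411.74 J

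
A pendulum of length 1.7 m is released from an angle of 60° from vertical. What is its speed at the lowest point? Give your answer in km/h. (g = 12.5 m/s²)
h = L(1 − cosθ) = 1.7(1 − cos60°) = 0.85 m
v = √(2gh) = √(2·12.5·0.85) = 4.60977 m/s = 16.6 km/h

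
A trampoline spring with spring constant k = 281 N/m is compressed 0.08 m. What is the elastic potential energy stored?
PE = ½kx² = ½(281)(0.08)² = 0.8992 J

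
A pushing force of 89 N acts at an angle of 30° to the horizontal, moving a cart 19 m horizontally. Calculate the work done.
W = F·d·cosθ = (89)(19)cos(30°) = 1464 J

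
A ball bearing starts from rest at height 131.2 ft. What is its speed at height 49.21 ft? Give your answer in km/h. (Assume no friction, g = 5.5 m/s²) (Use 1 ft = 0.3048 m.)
Convert to SI: h₁−h₂ = 24.9906 m
mgh₁ = mgh₂ + ½mv² ⇒ v = √(2g(h₁−h₂)) = √(2·5.5·24.9906) = 16.58 m/s = 59.69 km/h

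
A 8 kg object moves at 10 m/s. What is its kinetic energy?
KE = ½mv² = ½(8)(10)² = 400.0 J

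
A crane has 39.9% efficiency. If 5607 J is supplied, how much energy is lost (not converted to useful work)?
W_lost = W_in(1 − η) = 5607·(1 − 0.399) = 3370 J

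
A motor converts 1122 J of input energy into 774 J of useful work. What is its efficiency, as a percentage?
η = W_out/W_in = 774/1122 = 68.98%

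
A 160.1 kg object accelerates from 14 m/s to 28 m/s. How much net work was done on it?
W = ΔKE = ½m(v₂² − v₁²) = ½(160.1)(28² − 14²) = 47069.4 J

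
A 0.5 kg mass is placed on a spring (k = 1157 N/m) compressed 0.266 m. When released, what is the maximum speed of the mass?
½kx² = ½mv² ⇒ v = x√(k/m) = (0.266)√(1157/0.5) = 12.8 m/s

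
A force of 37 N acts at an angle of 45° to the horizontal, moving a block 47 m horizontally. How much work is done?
W = F·d·cosθ = (37)(47)cos(45°) = 1230 J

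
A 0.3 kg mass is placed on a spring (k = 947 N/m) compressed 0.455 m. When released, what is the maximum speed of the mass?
½kx² = ½mv² ⇒ v = x√(k/m) = (0.455)√(947/0.3) = 25.56 m/s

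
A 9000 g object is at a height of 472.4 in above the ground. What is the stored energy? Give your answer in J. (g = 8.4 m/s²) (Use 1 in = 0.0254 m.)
Convert to SI: m = 9.0 kg, h = 11.999 m
PE = mgh = (9.0)(8.4)(11.999) = 907.1 J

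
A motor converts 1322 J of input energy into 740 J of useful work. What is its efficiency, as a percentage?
η = W_out/W_in = 740/1322 = 55.98%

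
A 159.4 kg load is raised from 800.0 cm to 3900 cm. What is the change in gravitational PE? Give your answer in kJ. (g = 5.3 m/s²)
Convert to SI: m = 159.4 kg, Δh = 31.0 m
ΔPE = mgΔh = (159.4)(5.3)(31.0) = 26189.4 J = 26.19 kJ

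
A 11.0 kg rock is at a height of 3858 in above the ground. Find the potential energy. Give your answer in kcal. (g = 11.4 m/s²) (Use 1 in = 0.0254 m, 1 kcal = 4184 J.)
Convert to SI: m = 11.0 kg, h = 97.9932 m
PE = mgh = (11.0)(11.4)(97.9932) = 12288.3 J = 2.937 kcal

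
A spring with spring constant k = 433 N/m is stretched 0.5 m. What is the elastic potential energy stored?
PE = ½kx² = ½(433)(0.5)² = 54.13 J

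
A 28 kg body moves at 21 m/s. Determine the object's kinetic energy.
KE = ½mv² = ½(28)(21)² = 6174.0 J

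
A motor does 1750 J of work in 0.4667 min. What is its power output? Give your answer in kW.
Convert to SI: W = 1750.0 J, t = 28.002 s
P = W/t = 1750.0/28.002 = 62.4955 W = 0.0625 kW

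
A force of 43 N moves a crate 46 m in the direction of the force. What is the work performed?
W = F·d = (43)(46) = 1978 J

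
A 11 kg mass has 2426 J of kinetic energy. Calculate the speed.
v = √(2·KE/m) = √(2·2426/11) = 21.0 m/s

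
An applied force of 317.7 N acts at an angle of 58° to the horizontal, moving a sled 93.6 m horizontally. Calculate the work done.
W = F·d·cosθ = (317.7)(93.6)cos(58°) = 15760 J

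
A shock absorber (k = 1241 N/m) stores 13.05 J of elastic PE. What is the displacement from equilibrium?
x = √(2·PE/k) = √(2·13.05/1241) = 0.145 m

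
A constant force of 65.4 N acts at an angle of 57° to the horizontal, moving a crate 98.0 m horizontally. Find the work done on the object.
W = F·d·cosθ = (65.4)(98.0)cos(57°) = 3491 J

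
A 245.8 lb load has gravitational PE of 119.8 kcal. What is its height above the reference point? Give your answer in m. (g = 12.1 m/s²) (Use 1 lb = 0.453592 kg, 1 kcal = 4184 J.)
Convert to SI: m = 111.493 kg, PE = 501243 J
h = PE/(mg) = 501243/(111.493·12.1) = 371.5 m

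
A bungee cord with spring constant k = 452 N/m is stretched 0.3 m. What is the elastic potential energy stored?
PE = ½kx² = ½(452)(0.3)² = 20.34 J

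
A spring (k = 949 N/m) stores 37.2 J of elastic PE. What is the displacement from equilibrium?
x = √(2·PE/k) = √(2·37.2/949) = 0.28 m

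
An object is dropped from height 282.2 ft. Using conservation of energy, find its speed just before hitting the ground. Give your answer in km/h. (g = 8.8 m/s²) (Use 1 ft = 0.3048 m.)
Convert to SI: h = 86.0146 m
mgh = ½mv² ⇒ v = √(2gh) = √(2·8.8·86.0146) = 38.9083 m/s = 140.1 km/h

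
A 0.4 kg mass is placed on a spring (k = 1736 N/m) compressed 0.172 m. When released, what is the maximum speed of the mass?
½kx² = ½mv² ⇒ v = x√(k/m) = (0.172)√(1736/0.4) = 11.33 m/s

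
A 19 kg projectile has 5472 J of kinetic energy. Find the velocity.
v = √(2·KE/m) = √(2·5472/19) = 24.0 m/s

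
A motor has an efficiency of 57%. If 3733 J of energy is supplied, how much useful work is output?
W_out = η·W_in = 0.57·3733 = 2127.81 J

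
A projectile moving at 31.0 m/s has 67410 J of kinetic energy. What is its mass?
m = 2·KE/v² = 2·67410/(31.0)² = 140.3 kg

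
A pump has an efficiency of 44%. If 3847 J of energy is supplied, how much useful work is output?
W_out = η·W_in = 0.44·3847 = 1692.68 J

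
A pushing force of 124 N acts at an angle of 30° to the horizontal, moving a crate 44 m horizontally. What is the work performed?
W = F·d·cosθ = (124)(44)cos(30°) = 4725 J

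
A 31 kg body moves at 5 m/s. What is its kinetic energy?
KE = ½mv² = ½(31)(5)² = 387.5 J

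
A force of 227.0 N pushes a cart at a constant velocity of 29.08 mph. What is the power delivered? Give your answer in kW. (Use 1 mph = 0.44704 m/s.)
Convert to SI: F = 227.0 N, v = 12.9999 m/s
P = Fv = (227.0)(12.9999) = 2950.98 W = 2.951 kW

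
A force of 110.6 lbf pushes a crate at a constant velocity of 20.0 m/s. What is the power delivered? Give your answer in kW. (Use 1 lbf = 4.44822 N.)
Convert to SI: F = 491.973 N, v = 20.0 m/s
P = Fv = (491.973)(20.0) = 9839.46 W = 9.839 kW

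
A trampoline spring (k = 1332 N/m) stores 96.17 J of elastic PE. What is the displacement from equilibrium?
x = √(2·PE/k) = √(2·96.17/1332) = 0.38 m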